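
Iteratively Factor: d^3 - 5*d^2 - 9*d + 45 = (d + 3)*(d^2 - 8*d + 15) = (d - 3)*(d + 3)*(d - 5)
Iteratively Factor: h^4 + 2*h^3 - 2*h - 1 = (h - 1)*(h^3 + 3*h^2 + 3*h + 1) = (h - 1)*(h + 1)*(h^2 + 2*h + 1) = (h - 1)*(h + 1)^2*(h + 1)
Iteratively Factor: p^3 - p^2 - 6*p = (p)*(p^2 - p - 6) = p*(p - 3)*(p + 2)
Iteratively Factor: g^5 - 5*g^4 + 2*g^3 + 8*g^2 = (g - 4)*(g^4 - g^3 - 2*g^2) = g*(g - 4)*(g^3 - g^2 - 2*g) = g*(g - 4)*(g - 2)*(g^2 + g) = g^2*(g - 4)*(g - 2)*(g + 1)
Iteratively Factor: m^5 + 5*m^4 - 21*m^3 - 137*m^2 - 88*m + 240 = (m - 1)*(m^4 + 6*m^3 - 15*m^2 - 152*m - 240) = (m - 5)*(m - 1)*(m^3 + 11*m^2 + 40*m + 48) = (m - 5)*(m - 1)*(m + 4)*(m^2 + 7*m + 12) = (m - 5)*(m - 1)*(m + 4)^2*(m + 3)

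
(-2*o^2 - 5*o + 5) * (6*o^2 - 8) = -12*o^4 - 30*o^3 + 46*o^2 + 40*o - 40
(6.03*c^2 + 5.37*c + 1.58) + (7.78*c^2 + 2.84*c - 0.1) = 13.81*c^2 + 8.21*c + 1.48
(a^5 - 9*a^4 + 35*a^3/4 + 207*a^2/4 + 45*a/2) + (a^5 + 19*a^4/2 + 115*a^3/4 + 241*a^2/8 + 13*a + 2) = 2*a^5 + a^4/2 + 75*a^3/2 + 655*a^2/8 + 71*a/2 + 2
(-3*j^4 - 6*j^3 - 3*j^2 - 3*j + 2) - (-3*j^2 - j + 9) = -3*j^4 - 6*j^3 - 2*j - 7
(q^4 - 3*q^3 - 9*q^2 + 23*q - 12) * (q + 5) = q^5 + 2*q^4 - 24*q^3 - 22*q^2 + 103*q - 60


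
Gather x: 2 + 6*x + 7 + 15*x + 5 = 21*x + 14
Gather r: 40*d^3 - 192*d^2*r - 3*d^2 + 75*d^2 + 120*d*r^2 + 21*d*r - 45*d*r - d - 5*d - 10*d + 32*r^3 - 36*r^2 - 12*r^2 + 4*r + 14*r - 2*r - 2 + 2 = 40*d^3 + 72*d^2 - 16*d + 32*r^3 + r^2*(120*d - 48) + r*(-192*d^2 - 24*d + 16)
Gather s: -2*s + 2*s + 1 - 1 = 0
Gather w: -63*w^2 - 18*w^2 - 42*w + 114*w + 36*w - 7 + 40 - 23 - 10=-81*w^2 + 108*w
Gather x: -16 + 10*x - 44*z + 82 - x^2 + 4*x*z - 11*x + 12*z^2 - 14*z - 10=-x^2 + x*(4*z - 1) + 12*z^2 - 58*z + 56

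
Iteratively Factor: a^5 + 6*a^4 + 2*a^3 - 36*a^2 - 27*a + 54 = (a - 1)*(a^4 + 7*a^3 + 9*a^2 - 27*a - 54) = (a - 1)*(a + 3)*(a^3 + 4*a^2 - 3*a - 18) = (a - 1)*(a + 3)^2*(a^2 + a - 6) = (a - 2)*(a - 1)*(a + 3)^2*(a + 3)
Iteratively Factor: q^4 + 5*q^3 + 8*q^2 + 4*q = (q + 2)*(q^3 + 3*q^2 + 2*q) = (q + 1)*(q + 2)*(q^2 + 2*q) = q*(q + 1)*(q + 2)*(q + 2)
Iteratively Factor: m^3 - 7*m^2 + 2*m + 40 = (m + 2)*(m^2 - 9*m + 20) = (m - 4)*(m + 2)*(m - 5)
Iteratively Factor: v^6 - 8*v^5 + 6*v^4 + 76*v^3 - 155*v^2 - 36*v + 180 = (v - 2)*(v^5 - 6*v^4 - 6*v^3 + 64*v^2 - 27*v - 90) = (v - 2)*(v + 3)*(v^4 - 9*v^3 + 21*v^2 + v - 30) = (v - 3)*(v - 2)*(v + 3)*(v^3 - 6*v^2 + 3*v + 10) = (v - 3)*(v - 2)*(v + 1)*(v + 3)*(v^2 - 7*v + 10) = (v - 3)*(v - 2)^2*(v + 1)*(v + 3)*(v - 5)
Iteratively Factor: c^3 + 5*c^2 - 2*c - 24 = (c + 3)*(c^2 + 2*c - 8) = (c - 2)*(c + 3)*(c + 4)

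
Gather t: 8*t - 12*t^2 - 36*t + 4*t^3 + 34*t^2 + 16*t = 4*t^3 + 22*t^2 - 12*t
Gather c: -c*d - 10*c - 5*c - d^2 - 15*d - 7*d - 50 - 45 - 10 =c*(-d - 15) - d^2 - 22*d - 105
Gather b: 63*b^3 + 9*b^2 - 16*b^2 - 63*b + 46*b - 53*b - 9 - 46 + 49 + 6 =63*b^3 - 7*b^2 - 70*b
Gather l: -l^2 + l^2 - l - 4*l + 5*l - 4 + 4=0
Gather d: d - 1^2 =d - 1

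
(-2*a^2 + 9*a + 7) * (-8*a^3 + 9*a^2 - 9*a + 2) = 16*a^5 - 90*a^4 + 43*a^3 - 22*a^2 - 45*a + 14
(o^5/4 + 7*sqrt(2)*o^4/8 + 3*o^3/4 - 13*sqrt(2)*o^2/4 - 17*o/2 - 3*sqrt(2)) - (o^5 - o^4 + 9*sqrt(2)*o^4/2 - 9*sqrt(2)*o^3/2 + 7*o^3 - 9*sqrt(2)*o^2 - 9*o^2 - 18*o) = -3*o^5/4 - 29*sqrt(2)*o^4/8 + o^4 - 25*o^3/4 + 9*sqrt(2)*o^3/2 + 23*sqrt(2)*o^2/4 + 9*o^2 + 19*o/2 - 3*sqrt(2)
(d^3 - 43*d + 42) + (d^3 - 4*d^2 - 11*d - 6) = 2*d^3 - 4*d^2 - 54*d + 36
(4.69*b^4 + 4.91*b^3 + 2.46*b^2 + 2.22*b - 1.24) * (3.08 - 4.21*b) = -19.7449*b^5 - 6.2259*b^4 + 4.7662*b^3 - 1.7694*b^2 + 12.058*b - 3.8192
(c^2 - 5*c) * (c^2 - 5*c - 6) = c^4 - 10*c^3 + 19*c^2 + 30*c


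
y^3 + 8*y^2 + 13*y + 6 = (y + 1)^2*(y + 6)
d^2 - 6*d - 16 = (d - 8)*(d + 2)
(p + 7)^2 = p^2 + 14*p + 49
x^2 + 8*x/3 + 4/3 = (x + 2/3)*(x + 2)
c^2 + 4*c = c*(c + 4)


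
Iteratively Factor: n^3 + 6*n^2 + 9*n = (n + 3)*(n^2 + 3*n) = n*(n + 3)*(n + 3)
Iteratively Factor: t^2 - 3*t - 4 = (t - 4)*(t + 1)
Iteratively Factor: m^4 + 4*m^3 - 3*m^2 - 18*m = (m + 3)*(m^3 + m^2 - 6*m) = (m + 3)^2*(m^2 - 2*m) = m*(m + 3)^2*(m - 2)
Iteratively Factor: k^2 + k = (k)*(k + 1)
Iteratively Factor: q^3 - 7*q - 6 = (q + 1)*(q^2 - q - 6) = (q + 1)*(q + 2)*(q - 3)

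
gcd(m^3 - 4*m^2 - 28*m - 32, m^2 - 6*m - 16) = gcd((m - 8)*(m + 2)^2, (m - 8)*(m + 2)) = m^2 - 6*m - 16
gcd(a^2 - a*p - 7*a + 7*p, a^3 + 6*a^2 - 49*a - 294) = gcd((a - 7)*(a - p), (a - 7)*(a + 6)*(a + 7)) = a - 7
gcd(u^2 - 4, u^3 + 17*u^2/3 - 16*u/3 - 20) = u - 2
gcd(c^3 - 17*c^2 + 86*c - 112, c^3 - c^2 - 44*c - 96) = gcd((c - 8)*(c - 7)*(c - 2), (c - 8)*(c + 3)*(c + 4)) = c - 8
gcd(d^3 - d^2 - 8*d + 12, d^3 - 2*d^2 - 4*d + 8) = d^2 - 4*d + 4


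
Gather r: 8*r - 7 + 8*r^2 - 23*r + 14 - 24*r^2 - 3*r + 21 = -16*r^2 - 18*r + 28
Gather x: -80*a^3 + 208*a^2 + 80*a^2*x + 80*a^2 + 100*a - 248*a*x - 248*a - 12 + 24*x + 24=-80*a^3 + 288*a^2 - 148*a + x*(80*a^2 - 248*a + 24) + 12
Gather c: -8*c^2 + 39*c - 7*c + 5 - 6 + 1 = -8*c^2 + 32*c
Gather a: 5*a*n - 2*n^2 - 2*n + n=5*a*n - 2*n^2 - n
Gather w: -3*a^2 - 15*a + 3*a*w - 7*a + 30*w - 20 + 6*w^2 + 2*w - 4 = -3*a^2 - 22*a + 6*w^2 + w*(3*a + 32) - 24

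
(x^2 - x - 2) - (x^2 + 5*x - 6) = 4 - 6*x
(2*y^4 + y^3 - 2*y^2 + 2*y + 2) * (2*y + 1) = 4*y^5 + 4*y^4 - 3*y^3 + 2*y^2 + 6*y + 2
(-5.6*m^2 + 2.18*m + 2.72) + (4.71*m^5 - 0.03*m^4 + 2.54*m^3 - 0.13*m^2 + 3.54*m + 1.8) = 4.71*m^5 - 0.03*m^4 + 2.54*m^3 - 5.73*m^2 + 5.72*m + 4.52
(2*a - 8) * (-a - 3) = -2*a^2 + 2*a + 24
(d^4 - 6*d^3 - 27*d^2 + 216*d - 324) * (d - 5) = d^5 - 11*d^4 + 3*d^3 + 351*d^2 - 1404*d + 1620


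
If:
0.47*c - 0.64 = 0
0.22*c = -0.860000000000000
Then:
No Solution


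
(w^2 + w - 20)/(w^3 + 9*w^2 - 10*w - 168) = (w + 5)/(w^2 + 13*w + 42)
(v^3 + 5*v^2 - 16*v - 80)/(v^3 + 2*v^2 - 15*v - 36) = (v^2 + 9*v + 20)/(v^2 + 6*v + 9)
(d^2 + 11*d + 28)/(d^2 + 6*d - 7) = (d + 4)/(d - 1)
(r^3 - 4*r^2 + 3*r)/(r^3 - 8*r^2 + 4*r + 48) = r*(r^2 - 4*r + 3)/(r^3 - 8*r^2 + 4*r + 48)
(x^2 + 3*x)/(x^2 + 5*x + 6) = x/(x + 2)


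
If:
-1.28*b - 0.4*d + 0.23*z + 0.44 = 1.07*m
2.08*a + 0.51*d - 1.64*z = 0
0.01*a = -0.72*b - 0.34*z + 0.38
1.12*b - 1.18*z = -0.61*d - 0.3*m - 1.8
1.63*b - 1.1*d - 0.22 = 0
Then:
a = 1.23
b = -0.16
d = -0.44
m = 1.07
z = 1.42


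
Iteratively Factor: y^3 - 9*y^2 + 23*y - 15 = (y - 5)*(y^2 - 4*y + 3) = (y - 5)*(y - 3)*(y - 1)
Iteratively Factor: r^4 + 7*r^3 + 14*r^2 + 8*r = (r + 2)*(r^3 + 5*r^2 + 4*r) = (r + 2)*(r + 4)*(r^2 + r) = (r + 1)*(r + 2)*(r + 4)*(r)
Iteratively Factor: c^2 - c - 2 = (c + 1)*(c - 2)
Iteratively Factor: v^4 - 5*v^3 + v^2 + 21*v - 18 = (v - 1)*(v^3 - 4*v^2 - 3*v + 18) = (v - 3)*(v - 1)*(v^2 - v - 6) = (v - 3)*(v - 1)*(v + 2)*(v - 3)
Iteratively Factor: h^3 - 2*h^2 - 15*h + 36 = (h + 4)*(h^2 - 6*h + 9) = (h - 3)*(h + 4)*(h - 3)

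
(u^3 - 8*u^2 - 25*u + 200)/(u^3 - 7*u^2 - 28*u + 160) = (u - 5)/(u - 4)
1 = 1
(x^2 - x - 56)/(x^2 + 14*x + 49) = (x - 8)/(x + 7)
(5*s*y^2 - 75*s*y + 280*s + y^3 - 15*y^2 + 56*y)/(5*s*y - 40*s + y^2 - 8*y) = y - 7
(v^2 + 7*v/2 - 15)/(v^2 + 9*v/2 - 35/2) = (v + 6)/(v + 7)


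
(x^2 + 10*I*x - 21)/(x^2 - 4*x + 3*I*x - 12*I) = (x + 7*I)/(x - 4)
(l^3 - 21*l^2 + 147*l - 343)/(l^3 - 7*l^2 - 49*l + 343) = (l - 7)/(l + 7)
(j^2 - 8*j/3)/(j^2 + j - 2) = j*(3*j - 8)/(3*(j^2 + j - 2))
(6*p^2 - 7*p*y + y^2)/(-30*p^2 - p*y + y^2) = (-p + y)/(5*p + y)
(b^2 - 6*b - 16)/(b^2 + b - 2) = (b - 8)/(b - 1)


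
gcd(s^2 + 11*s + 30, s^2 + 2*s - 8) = 1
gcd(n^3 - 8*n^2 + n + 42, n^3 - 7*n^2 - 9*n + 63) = n^2 - 10*n + 21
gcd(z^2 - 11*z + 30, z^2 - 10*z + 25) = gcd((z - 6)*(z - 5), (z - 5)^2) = z - 5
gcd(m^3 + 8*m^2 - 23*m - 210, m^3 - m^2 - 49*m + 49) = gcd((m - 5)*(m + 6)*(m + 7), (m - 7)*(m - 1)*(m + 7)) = m + 7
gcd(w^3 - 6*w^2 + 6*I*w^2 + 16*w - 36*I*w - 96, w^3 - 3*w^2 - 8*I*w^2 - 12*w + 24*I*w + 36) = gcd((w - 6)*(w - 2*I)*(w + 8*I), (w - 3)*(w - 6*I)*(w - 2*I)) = w - 2*I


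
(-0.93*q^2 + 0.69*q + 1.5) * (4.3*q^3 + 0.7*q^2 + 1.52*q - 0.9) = -3.999*q^5 + 2.316*q^4 + 5.5194*q^3 + 2.9358*q^2 + 1.659*q - 1.35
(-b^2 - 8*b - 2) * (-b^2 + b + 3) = b^4 + 7*b^3 - 9*b^2 - 26*b - 6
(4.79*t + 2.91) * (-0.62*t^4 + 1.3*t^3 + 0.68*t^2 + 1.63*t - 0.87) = -2.9698*t^5 + 4.4228*t^4 + 7.0402*t^3 + 9.7865*t^2 + 0.576*t - 2.5317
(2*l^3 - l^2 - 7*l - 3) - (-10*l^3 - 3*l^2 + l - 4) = 12*l^3 + 2*l^2 - 8*l + 1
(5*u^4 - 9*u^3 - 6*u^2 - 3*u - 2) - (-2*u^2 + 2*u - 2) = 5*u^4 - 9*u^3 - 4*u^2 - 5*u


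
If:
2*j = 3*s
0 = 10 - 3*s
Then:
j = 5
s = 10/3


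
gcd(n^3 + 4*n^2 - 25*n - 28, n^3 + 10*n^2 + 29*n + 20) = n + 1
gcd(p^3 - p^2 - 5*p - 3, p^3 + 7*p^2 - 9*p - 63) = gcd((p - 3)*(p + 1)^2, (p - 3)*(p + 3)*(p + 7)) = p - 3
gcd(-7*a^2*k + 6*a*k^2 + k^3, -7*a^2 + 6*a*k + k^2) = 7*a^2 - 6*a*k - k^2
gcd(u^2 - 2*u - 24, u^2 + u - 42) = u - 6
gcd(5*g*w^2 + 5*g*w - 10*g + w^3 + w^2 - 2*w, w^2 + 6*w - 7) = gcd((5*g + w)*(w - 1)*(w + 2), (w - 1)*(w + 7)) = w - 1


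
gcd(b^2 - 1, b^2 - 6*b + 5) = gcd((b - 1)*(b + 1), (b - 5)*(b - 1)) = b - 1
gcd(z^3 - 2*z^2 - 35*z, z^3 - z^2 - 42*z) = z^2 - 7*z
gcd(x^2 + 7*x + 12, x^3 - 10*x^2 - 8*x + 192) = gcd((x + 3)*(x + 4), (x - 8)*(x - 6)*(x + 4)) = x + 4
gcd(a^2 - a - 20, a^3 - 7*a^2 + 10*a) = a - 5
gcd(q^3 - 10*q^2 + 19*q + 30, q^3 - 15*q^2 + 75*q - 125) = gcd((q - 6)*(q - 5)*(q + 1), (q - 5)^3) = q - 5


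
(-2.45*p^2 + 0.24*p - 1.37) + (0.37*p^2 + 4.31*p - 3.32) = -2.08*p^2 + 4.55*p - 4.69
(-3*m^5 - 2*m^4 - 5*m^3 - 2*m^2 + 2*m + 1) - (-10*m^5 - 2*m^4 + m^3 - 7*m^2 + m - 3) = 7*m^5 - 6*m^3 + 5*m^2 + m + 4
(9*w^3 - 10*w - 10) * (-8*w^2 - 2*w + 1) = -72*w^5 - 18*w^4 + 89*w^3 + 100*w^2 + 10*w - 10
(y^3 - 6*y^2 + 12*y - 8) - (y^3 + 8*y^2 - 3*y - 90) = -14*y^2 + 15*y + 82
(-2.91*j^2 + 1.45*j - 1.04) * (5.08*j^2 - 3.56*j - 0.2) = -14.7828*j^4 + 17.7256*j^3 - 9.8632*j^2 + 3.4124*j + 0.208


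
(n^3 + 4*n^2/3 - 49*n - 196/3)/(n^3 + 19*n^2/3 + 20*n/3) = (n^2 - 49)/(n*(n + 5))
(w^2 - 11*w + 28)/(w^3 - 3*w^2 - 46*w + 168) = (w - 7)/(w^2 + w - 42)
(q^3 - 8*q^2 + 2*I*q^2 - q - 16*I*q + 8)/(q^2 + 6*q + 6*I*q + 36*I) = (q^3 + 2*q^2*(-4 + I) - q*(1 + 16*I) + 8)/(q^2 + 6*q*(1 + I) + 36*I)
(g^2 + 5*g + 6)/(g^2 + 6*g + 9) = (g + 2)/(g + 3)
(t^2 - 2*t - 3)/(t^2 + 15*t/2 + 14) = 2*(t^2 - 2*t - 3)/(2*t^2 + 15*t + 28)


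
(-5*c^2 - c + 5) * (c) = -5*c^3 - c^2 + 5*c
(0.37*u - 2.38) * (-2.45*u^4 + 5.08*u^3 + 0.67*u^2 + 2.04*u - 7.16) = -0.9065*u^5 + 7.7106*u^4 - 11.8425*u^3 - 0.8398*u^2 - 7.5044*u + 17.0408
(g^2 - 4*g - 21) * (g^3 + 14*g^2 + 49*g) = g^5 + 10*g^4 - 28*g^3 - 490*g^2 - 1029*g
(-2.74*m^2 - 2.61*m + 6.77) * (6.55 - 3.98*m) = 10.9052*m^3 - 7.5592*m^2 - 44.0401*m + 44.3435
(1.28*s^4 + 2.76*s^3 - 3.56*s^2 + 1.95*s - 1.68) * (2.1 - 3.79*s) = -4.8512*s^5 - 7.7724*s^4 + 19.2884*s^3 - 14.8665*s^2 + 10.4622*s - 3.528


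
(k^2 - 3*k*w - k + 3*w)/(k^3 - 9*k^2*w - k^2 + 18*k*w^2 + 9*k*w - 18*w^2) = 1/(k - 6*w)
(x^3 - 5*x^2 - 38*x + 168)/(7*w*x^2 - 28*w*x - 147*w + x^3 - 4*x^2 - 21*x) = (x^2 + 2*x - 24)/(7*w*x + 21*w + x^2 + 3*x)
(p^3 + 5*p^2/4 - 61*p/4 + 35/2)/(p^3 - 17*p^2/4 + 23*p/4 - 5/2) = (4*p^2 + 13*p - 35)/(4*p^2 - 9*p + 5)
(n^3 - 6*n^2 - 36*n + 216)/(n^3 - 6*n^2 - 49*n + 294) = (n^2 - 36)/(n^2 - 49)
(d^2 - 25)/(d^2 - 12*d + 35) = (d + 5)/(d - 7)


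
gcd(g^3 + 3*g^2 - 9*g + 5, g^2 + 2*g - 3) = g - 1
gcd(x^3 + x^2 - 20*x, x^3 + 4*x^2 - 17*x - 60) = x^2 + x - 20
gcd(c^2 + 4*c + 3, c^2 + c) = c + 1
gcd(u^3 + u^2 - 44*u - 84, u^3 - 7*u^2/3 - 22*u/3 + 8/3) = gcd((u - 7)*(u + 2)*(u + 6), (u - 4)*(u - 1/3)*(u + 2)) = u + 2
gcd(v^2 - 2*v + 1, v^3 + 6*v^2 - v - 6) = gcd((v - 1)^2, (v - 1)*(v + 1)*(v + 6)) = v - 1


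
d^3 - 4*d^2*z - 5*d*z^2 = d*(d - 5*z)*(d + z)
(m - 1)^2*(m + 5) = m^3 + 3*m^2 - 9*m + 5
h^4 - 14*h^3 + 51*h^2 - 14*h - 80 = (h - 8)*(h - 5)*(h - 2)*(h + 1)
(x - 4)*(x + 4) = x^2 - 16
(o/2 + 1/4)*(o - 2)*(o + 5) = o^3/2 + 7*o^2/4 - 17*o/4 - 5/2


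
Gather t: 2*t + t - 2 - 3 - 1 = 3*t - 6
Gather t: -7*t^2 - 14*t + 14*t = -7*t^2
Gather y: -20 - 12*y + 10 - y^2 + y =-y^2 - 11*y - 10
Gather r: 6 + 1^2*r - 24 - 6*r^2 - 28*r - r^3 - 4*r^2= -r^3 - 10*r^2 - 27*r - 18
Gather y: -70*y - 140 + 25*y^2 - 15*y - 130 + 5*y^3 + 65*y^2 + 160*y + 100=5*y^3 + 90*y^2 + 75*y - 170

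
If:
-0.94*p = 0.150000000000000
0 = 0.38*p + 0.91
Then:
No Solution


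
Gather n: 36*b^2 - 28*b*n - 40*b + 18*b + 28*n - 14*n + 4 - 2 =36*b^2 - 22*b + n*(14 - 28*b) + 2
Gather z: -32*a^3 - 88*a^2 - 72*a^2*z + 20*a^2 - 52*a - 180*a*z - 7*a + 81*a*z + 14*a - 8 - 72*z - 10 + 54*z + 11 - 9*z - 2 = -32*a^3 - 68*a^2 - 45*a + z*(-72*a^2 - 99*a - 27) - 9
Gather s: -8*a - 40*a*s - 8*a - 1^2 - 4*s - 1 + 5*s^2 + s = -16*a + 5*s^2 + s*(-40*a - 3) - 2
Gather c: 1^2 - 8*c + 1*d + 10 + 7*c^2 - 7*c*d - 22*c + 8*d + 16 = 7*c^2 + c*(-7*d - 30) + 9*d + 27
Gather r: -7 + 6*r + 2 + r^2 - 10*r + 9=r^2 - 4*r + 4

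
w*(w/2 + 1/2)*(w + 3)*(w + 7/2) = w^4/2 + 15*w^3/4 + 17*w^2/2 + 21*w/4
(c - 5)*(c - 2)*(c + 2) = c^3 - 5*c^2 - 4*c + 20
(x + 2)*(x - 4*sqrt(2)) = x^2 - 4*sqrt(2)*x + 2*x - 8*sqrt(2)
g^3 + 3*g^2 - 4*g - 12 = (g - 2)*(g + 2)*(g + 3)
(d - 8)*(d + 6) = d^2 - 2*d - 48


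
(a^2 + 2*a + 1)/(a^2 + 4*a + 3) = (a + 1)/(a + 3)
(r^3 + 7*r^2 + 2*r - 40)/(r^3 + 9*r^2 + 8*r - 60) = (r + 4)/(r + 6)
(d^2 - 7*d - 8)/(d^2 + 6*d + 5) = (d - 8)/(d + 5)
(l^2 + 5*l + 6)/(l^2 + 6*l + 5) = (l^2 + 5*l + 6)/(l^2 + 6*l + 5)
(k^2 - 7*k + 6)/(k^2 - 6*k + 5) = (k - 6)/(k - 5)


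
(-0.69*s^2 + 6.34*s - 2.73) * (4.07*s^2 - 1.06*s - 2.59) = -2.8083*s^4 + 26.5352*s^3 - 16.0444*s^2 - 13.5268*s + 7.0707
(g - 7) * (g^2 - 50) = g^3 - 7*g^2 - 50*g + 350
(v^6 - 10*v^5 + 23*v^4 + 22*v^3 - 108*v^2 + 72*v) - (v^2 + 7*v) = v^6 - 10*v^5 + 23*v^4 + 22*v^3 - 109*v^2 + 65*v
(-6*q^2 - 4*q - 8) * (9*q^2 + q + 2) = -54*q^4 - 42*q^3 - 88*q^2 - 16*q - 16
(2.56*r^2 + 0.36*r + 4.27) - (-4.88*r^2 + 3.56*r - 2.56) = 7.44*r^2 - 3.2*r + 6.83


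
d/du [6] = 0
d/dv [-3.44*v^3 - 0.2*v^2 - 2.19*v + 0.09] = -10.32*v^2 - 0.4*v - 2.19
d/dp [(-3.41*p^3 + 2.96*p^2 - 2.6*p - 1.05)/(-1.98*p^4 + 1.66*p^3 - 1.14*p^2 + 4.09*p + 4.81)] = (-6.7518*p^6 + 11.7216*p^5 - 16.4702*p^4 - 27.5778*p^3 - 34.8349*p^2 + 26.0812*p - 8.2115)/(3.9204*p^8 - 6.5736*p^7 + 7.27*p^6 - 19.9812*p^5 - 4.1692*p^4 + 6.644*p^3 + 5.7613*p^2 + 39.3458*p + 23.1361)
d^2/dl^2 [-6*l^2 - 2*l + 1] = -12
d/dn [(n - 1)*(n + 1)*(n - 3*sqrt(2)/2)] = 3*n^2 - 3*sqrt(2)*n - 1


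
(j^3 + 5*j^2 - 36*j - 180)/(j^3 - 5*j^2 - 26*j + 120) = (j + 6)/(j - 4)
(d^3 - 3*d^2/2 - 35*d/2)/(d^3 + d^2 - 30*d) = (d + 7/2)/(d + 6)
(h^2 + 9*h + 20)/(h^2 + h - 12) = (h + 5)/(h - 3)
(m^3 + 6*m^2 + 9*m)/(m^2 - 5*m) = (m^2 + 6*m + 9)/(m - 5)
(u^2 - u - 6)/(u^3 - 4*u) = (u - 3)/(u*(u - 2))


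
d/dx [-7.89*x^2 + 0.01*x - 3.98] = 0.01 - 15.78*x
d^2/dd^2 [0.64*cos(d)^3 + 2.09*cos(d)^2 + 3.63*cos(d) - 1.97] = -4.11*cos(d) - 4.18*cos(2*d) - 1.44*cos(3*d)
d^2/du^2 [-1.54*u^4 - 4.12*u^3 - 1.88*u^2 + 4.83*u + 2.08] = -18.48*u^2 - 24.72*u - 3.76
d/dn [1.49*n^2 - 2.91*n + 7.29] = 2.98*n - 2.91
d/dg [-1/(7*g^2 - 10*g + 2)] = 2*(7*g - 5)/(7*g^2 - 10*g + 2)^2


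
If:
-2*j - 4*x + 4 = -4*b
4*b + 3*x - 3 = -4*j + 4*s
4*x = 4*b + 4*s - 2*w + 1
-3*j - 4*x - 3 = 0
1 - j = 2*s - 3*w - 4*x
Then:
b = 17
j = -75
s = -137/8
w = -443/4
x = 111/2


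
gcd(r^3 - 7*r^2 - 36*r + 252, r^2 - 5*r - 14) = r - 7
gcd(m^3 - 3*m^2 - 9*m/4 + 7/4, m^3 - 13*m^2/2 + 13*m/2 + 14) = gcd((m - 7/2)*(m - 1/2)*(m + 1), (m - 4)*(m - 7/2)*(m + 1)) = m^2 - 5*m/2 - 7/2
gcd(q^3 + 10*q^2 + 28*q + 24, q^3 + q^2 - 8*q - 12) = q^2 + 4*q + 4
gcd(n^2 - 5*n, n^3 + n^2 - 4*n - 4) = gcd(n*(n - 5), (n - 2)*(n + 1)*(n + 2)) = 1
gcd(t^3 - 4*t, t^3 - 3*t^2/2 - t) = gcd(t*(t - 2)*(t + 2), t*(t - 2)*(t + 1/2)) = t^2 - 2*t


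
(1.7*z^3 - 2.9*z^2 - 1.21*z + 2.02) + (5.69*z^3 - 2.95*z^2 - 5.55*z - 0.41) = 7.39*z^3 - 5.85*z^2 - 6.76*z + 1.61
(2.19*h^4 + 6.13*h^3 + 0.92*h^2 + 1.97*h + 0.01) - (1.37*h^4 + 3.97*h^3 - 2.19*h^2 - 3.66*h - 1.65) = 0.82*h^4 + 2.16*h^3 + 3.11*h^2 + 5.63*h + 1.66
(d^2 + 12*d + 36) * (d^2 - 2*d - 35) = d^4 + 10*d^3 - 23*d^2 - 492*d - 1260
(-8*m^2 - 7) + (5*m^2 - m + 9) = -3*m^2 - m + 2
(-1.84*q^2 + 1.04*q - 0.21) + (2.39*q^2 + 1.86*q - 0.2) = 0.55*q^2 + 2.9*q - 0.41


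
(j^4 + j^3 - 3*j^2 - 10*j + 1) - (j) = j^4 + j^3 - 3*j^2 - 11*j + 1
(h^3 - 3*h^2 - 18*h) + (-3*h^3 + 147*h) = -2*h^3 - 3*h^2 + 129*h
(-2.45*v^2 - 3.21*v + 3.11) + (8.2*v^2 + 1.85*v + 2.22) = 5.75*v^2 - 1.36*v + 5.33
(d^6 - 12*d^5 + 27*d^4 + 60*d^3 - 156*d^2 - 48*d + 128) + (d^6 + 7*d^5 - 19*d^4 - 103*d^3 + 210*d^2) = 2*d^6 - 5*d^5 + 8*d^4 - 43*d^3 + 54*d^2 - 48*d + 128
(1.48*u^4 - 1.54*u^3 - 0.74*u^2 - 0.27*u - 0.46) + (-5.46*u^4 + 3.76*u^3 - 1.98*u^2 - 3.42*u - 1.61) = -3.98*u^4 + 2.22*u^3 - 2.72*u^2 - 3.69*u - 2.07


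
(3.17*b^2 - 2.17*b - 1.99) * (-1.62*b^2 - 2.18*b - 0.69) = -5.1354*b^4 - 3.3952*b^3 + 5.7671*b^2 + 5.8355*b + 1.3731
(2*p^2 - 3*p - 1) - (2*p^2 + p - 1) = -4*p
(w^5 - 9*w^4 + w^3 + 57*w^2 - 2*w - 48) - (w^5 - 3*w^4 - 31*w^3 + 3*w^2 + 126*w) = -6*w^4 + 32*w^3 + 54*w^2 - 128*w - 48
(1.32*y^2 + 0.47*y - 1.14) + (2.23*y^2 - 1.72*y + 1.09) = 3.55*y^2 - 1.25*y - 0.0499999999999998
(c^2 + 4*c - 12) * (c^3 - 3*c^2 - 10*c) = c^5 + c^4 - 34*c^3 - 4*c^2 + 120*c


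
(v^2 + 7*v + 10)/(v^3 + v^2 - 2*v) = (v + 5)/(v*(v - 1))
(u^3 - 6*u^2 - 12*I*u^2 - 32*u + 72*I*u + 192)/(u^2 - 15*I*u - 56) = (u^2 + u*(-6 - 4*I) + 24*I)/(u - 7*I)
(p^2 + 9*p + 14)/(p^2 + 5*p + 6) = (p + 7)/(p + 3)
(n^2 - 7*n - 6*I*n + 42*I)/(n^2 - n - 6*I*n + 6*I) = (n - 7)/(n - 1)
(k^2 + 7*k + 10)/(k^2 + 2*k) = (k + 5)/k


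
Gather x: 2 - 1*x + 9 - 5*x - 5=6 - 6*x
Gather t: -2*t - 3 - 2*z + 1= -2*t - 2*z - 2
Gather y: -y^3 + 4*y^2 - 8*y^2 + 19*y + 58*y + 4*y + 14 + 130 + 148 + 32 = -y^3 - 4*y^2 + 81*y + 324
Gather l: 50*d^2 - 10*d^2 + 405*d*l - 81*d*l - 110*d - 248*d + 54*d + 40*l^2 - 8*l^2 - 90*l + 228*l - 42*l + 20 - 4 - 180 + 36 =40*d^2 - 304*d + 32*l^2 + l*(324*d + 96) - 128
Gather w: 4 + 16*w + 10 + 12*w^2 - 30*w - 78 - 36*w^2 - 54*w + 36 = -24*w^2 - 68*w - 28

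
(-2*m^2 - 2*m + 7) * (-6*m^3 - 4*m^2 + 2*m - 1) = 12*m^5 + 20*m^4 - 38*m^3 - 30*m^2 + 16*m - 7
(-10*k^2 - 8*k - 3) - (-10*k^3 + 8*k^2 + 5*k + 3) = 10*k^3 - 18*k^2 - 13*k - 6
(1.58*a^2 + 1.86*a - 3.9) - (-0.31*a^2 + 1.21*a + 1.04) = 1.89*a^2 + 0.65*a - 4.94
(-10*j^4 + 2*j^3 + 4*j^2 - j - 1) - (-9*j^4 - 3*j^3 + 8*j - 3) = -j^4 + 5*j^3 + 4*j^2 - 9*j + 2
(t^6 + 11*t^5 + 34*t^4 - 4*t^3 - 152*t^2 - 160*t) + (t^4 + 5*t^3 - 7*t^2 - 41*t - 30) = t^6 + 11*t^5 + 35*t^4 + t^3 - 159*t^2 - 201*t - 30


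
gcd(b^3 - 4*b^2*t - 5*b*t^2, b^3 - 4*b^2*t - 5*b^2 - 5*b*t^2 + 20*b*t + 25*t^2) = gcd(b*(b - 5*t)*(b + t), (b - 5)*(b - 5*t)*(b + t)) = -b^2 + 4*b*t + 5*t^2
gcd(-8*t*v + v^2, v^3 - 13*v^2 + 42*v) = v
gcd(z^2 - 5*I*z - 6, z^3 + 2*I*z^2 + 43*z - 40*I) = 1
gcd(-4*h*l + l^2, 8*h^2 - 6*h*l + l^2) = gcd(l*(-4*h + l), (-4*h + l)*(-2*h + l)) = 4*h - l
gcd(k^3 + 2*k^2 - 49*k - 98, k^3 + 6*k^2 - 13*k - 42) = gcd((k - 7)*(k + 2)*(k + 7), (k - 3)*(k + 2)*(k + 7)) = k^2 + 9*k + 14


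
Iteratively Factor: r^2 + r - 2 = (r + 2)*(r - 1)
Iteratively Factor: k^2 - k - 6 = (k + 2)*(k - 3)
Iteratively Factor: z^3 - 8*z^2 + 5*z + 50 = (z - 5)*(z^2 - 3*z - 10) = (z - 5)*(z + 2)*(z - 5)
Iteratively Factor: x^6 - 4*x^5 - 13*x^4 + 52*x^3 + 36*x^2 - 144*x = (x - 4)*(x^5 - 13*x^3 + 36*x) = x*(x - 4)*(x^4 - 13*x^2 + 36) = x*(x - 4)*(x - 3)*(x^3 + 3*x^2 - 4*x - 12) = x*(x - 4)*(x - 3)*(x + 3)*(x^2 - 4) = x*(x - 4)*(x - 3)*(x + 2)*(x + 3)*(x - 2)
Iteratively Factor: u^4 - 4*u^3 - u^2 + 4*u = (u - 1)*(u^3 - 3*u^2 - 4*u) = (u - 1)*(u + 1)*(u^2 - 4*u) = (u - 4)*(u - 1)*(u + 1)*(u)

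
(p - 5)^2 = p^2 - 10*p + 25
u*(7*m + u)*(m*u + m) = 7*m^2*u^2 + 7*m^2*u + m*u^3 + m*u^2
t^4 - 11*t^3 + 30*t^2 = t^2*(t - 6)*(t - 5)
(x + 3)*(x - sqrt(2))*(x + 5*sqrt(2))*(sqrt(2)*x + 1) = sqrt(2)*x^4 + 3*sqrt(2)*x^3 + 9*x^3 - 6*sqrt(2)*x^2 + 27*x^2 - 18*sqrt(2)*x - 10*x - 30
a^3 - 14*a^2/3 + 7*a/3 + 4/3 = (a - 4)*(a - 1)*(a + 1/3)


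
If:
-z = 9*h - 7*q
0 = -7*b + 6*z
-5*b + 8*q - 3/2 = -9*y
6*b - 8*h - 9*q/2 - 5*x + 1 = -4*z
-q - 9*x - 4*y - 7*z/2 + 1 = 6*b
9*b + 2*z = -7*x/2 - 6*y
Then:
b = -356220/1382953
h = -304696/1382953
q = -451122/1382953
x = 410178/1382953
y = 45641/145574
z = -415590/1382953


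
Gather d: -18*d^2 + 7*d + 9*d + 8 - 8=-18*d^2 + 16*d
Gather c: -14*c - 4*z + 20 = -14*c - 4*z + 20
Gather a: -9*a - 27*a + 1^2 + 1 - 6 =-36*a - 4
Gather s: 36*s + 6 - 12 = 36*s - 6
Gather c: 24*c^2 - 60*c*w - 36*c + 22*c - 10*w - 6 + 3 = 24*c^2 + c*(-60*w - 14) - 10*w - 3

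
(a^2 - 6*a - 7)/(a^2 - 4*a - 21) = (a + 1)/(a + 3)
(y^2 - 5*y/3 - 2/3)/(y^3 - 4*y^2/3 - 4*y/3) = (3*y + 1)/(y*(3*y + 2))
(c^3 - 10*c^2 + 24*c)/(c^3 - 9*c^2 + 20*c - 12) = c*(c - 4)/(c^2 - 3*c + 2)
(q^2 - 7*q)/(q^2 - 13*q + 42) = q/(q - 6)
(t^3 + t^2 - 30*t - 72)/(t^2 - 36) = (t^2 + 7*t + 12)/(t + 6)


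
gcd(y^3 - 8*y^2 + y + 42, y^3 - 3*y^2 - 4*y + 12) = y^2 - y - 6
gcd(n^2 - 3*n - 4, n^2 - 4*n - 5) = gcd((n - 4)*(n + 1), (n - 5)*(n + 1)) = n + 1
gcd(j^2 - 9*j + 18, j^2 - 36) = j - 6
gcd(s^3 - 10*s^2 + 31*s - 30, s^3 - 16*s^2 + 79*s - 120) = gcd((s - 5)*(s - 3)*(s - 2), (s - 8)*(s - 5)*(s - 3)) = s^2 - 8*s + 15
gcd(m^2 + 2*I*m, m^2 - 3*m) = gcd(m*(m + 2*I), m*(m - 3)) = m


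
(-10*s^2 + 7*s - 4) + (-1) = -10*s^2 + 7*s - 5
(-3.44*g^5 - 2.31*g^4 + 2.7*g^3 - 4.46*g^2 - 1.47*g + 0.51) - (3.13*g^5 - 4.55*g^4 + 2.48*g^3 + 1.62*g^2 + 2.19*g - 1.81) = -6.57*g^5 + 2.24*g^4 + 0.22*g^3 - 6.08*g^2 - 3.66*g + 2.32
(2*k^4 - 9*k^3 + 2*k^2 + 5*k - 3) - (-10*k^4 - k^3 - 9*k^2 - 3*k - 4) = 12*k^4 - 8*k^3 + 11*k^2 + 8*k + 1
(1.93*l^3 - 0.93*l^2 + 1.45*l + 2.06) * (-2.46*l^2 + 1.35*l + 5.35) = -4.7478*l^5 + 4.8933*l^4 + 5.503*l^3 - 8.0856*l^2 + 10.5385*l + 11.021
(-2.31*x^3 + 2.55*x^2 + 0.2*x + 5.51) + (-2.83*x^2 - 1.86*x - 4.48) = -2.31*x^3 - 0.28*x^2 - 1.66*x + 1.03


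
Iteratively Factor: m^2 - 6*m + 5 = (m - 5)*(m - 1)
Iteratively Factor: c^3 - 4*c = (c + 2)*(c^2 - 2*c) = c*(c + 2)*(c - 2)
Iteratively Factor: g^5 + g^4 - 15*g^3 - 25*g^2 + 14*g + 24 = (g + 1)*(g^4 - 15*g^2 - 10*g + 24) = (g + 1)*(g + 3)*(g^3 - 3*g^2 - 6*g + 8) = (g - 4)*(g + 1)*(g + 3)*(g^2 + g - 2) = (g - 4)*(g + 1)*(g + 2)*(g + 3)*(g - 1)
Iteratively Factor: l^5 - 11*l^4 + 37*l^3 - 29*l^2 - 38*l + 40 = (l - 2)*(l^4 - 9*l^3 + 19*l^2 + 9*l - 20) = (l - 5)*(l - 2)*(l^3 - 4*l^2 - l + 4) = (l - 5)*(l - 2)*(l + 1)*(l^2 - 5*l + 4) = (l - 5)*(l - 2)*(l - 1)*(l + 1)*(l - 4)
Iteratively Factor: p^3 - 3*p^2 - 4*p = (p + 1)*(p^2 - 4*p) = p*(p + 1)*(p - 4)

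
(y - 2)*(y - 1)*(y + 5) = y^3 + 2*y^2 - 13*y + 10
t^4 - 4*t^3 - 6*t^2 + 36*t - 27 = (t - 3)^2*(t - 1)*(t + 3)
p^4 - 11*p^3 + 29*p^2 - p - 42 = (p - 7)*(p - 3)*(p - 2)*(p + 1)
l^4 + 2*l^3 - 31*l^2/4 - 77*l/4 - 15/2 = (l - 3)*(l + 1/2)*(l + 2)*(l + 5/2)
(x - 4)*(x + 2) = x^2 - 2*x - 8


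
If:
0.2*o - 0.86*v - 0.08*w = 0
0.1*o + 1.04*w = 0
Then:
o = -10.4*w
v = -2.51162790697674*w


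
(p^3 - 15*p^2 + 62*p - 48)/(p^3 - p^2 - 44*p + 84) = (p^2 - 9*p + 8)/(p^2 + 5*p - 14)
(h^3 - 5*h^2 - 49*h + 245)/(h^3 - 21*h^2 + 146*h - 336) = (h^2 + 2*h - 35)/(h^2 - 14*h + 48)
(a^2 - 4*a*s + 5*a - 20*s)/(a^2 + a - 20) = (a - 4*s)/(a - 4)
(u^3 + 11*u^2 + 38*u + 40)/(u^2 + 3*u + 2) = (u^2 + 9*u + 20)/(u + 1)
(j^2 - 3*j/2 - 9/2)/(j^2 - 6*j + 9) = (j + 3/2)/(j - 3)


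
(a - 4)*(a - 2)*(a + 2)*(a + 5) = a^4 + a^3 - 24*a^2 - 4*a + 80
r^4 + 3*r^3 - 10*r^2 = r^2*(r - 2)*(r + 5)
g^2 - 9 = (g - 3)*(g + 3)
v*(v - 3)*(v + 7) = v^3 + 4*v^2 - 21*v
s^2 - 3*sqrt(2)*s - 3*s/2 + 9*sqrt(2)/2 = (s - 3/2)*(s - 3*sqrt(2))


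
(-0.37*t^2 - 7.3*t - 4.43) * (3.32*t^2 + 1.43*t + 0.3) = -1.2284*t^4 - 24.7651*t^3 - 25.2576*t^2 - 8.5249*t - 1.329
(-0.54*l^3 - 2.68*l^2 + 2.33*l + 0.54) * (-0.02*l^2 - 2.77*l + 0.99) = 0.0108*l^5 + 1.5494*l^4 + 6.8424*l^3 - 9.1181*l^2 + 0.8109*l + 0.5346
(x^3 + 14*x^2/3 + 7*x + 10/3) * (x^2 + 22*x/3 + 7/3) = x^5 + 12*x^4 + 392*x^3/9 + 590*x^2/9 + 367*x/9 + 70/9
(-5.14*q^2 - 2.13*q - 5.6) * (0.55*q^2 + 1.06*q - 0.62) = -2.827*q^4 - 6.6199*q^3 - 2.151*q^2 - 4.6154*q + 3.472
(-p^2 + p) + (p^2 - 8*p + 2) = 2 - 7*p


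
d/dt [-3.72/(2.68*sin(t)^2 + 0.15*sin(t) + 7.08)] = (19.9392*sin(t) + 0.558)*cos(t)/(2.68*sin(t)^2 + 0.15*sin(t) + 7.08)^2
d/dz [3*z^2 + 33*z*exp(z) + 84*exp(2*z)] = 33*z*exp(z) + 6*z + 168*exp(2*z) + 33*exp(z)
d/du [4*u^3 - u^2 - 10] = 2*u*(6*u - 1)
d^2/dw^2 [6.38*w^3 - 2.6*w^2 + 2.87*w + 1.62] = 38.28*w - 5.2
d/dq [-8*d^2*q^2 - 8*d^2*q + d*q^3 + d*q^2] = d*(-16*d*q - 8*d + 3*q^2 + 2*q)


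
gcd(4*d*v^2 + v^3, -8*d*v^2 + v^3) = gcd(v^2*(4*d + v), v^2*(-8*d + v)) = v^2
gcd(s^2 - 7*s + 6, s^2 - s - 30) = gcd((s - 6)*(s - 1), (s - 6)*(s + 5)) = s - 6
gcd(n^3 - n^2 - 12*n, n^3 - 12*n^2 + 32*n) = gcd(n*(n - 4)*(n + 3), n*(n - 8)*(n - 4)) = n^2 - 4*n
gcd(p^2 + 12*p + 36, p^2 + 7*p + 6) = p + 6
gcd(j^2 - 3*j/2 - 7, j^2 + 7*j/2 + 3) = j + 2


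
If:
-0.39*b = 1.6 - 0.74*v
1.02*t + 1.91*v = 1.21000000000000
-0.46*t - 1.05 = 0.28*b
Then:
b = -1.53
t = -1.35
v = 1.35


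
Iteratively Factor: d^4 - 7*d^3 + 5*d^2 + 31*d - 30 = (d - 3)*(d^3 - 4*d^2 - 7*d + 10) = (d - 3)*(d + 2)*(d^2 - 6*d + 5) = (d - 5)*(d - 3)*(d + 2)*(d - 1)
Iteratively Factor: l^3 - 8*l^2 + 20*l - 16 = (l - 2)*(l^2 - 6*l + 8) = (l - 2)^2*(l - 4)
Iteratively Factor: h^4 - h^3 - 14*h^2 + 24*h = (h + 4)*(h^3 - 5*h^2 + 6*h) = (h - 3)*(h + 4)*(h^2 - 2*h) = h*(h - 3)*(h + 4)*(h - 2)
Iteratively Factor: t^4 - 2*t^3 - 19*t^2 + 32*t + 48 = (t - 4)*(t^3 + 2*t^2 - 11*t - 12) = (t - 4)*(t - 3)*(t^2 + 5*t + 4) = (t - 4)*(t - 3)*(t + 4)*(t + 1)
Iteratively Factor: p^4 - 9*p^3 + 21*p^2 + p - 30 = (p + 1)*(p^3 - 10*p^2 + 31*p - 30) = (p - 2)*(p + 1)*(p^2 - 8*p + 15) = (p - 5)*(p - 2)*(p + 1)*(p - 3)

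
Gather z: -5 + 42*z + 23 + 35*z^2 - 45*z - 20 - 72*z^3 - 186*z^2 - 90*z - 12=-72*z^3 - 151*z^2 - 93*z - 14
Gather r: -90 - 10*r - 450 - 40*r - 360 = -50*r - 900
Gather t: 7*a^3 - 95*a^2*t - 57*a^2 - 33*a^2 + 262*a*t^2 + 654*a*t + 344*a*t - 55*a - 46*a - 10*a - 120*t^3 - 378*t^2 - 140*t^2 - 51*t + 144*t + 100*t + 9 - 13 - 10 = 7*a^3 - 90*a^2 - 111*a - 120*t^3 + t^2*(262*a - 518) + t*(-95*a^2 + 998*a + 193) - 14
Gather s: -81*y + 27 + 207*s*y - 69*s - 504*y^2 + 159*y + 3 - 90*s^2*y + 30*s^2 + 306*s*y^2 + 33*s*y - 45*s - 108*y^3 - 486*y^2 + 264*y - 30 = s^2*(30 - 90*y) + s*(306*y^2 + 240*y - 114) - 108*y^3 - 990*y^2 + 342*y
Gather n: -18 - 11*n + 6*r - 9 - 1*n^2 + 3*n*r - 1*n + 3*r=-n^2 + n*(3*r - 12) + 9*r - 27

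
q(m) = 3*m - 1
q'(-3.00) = 3.00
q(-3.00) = -10.00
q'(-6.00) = 3.00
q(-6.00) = -19.00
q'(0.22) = 3.00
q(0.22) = -0.34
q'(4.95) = 3.00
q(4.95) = 13.85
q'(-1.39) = 3.00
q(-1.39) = -5.17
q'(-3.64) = 3.00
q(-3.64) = -11.92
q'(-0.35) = 3.00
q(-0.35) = -2.05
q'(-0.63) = 3.00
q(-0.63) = -2.89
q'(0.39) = 3.00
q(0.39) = 0.17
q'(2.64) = 3.00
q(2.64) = 6.92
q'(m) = 3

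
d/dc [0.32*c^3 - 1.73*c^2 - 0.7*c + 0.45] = 0.96*c^2 - 3.46*c - 0.7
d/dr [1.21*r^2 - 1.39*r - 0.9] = 2.42*r - 1.39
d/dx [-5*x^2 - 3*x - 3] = -10*x - 3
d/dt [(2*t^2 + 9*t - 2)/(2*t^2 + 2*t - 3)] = (-14*t^2 - 4*t - 23)/(4*t^4 + 8*t^3 - 8*t^2 - 12*t + 9)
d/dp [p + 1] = 1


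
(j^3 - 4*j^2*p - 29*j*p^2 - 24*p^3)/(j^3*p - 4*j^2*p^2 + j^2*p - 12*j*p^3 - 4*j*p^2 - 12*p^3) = (-j^3 + 4*j^2*p + 29*j*p^2 + 24*p^3)/(p*(-j^3 + 4*j^2*p - j^2 + 12*j*p^2 + 4*j*p + 12*p^2))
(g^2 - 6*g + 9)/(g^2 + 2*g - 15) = (g - 3)/(g + 5)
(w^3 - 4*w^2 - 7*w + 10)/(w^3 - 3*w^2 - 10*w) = (w - 1)/w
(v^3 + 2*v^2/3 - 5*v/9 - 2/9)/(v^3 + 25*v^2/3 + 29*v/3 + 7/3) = (v - 2/3)/(v + 7)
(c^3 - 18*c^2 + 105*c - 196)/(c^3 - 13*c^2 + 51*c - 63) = (c^2 - 11*c + 28)/(c^2 - 6*c + 9)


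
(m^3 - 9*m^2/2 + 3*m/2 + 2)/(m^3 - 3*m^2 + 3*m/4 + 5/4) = 2*(m - 4)/(2*m - 5)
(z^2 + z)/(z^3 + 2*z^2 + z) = 1/(z + 1)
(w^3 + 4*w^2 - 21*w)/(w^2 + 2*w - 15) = w*(w + 7)/(w + 5)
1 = 1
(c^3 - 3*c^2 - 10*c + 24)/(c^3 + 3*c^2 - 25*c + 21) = (c^3 - 3*c^2 - 10*c + 24)/(c^3 + 3*c^2 - 25*c + 21)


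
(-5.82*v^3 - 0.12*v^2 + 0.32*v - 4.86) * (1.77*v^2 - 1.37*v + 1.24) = -10.3014*v^5 + 7.761*v^4 - 6.486*v^3 - 9.1894*v^2 + 7.055*v - 6.0264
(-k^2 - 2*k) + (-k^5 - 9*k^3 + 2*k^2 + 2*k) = -k^5 - 9*k^3 + k^2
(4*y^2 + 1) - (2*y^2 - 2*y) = 2*y^2 + 2*y + 1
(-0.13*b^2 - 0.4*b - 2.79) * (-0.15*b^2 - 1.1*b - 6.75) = 0.0195*b^4 + 0.203*b^3 + 1.736*b^2 + 5.769*b + 18.8325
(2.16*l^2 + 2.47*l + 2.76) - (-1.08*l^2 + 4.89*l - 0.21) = 3.24*l^2 - 2.42*l + 2.97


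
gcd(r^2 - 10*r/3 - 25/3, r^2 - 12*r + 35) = r - 5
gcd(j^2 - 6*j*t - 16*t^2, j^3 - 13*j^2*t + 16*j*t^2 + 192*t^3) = -j + 8*t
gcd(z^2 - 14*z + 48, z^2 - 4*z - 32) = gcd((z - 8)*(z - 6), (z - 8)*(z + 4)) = z - 8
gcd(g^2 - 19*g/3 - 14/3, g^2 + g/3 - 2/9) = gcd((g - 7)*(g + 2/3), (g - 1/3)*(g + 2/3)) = g + 2/3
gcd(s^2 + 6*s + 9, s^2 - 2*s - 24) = 1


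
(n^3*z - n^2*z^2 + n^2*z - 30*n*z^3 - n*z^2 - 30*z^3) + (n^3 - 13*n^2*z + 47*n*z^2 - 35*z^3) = n^3*z + n^3 - n^2*z^2 - 12*n^2*z - 30*n*z^3 + 46*n*z^2 - 65*z^3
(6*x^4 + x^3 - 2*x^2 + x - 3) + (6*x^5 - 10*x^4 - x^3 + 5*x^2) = 6*x^5 - 4*x^4 + 3*x^2 + x - 3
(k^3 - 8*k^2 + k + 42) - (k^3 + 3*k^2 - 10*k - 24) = -11*k^2 + 11*k + 66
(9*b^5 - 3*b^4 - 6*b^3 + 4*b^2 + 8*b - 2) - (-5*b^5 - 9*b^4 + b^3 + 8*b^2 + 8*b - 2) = 14*b^5 + 6*b^4 - 7*b^3 - 4*b^2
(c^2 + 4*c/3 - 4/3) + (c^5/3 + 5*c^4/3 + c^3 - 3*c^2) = c^5/3 + 5*c^4/3 + c^3 - 2*c^2 + 4*c/3 - 4/3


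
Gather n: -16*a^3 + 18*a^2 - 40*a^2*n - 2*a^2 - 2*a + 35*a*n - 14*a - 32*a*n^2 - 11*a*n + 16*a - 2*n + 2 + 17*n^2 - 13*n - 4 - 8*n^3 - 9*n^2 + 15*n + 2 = -16*a^3 + 16*a^2 - 8*n^3 + n^2*(8 - 32*a) + n*(-40*a^2 + 24*a)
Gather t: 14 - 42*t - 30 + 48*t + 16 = 6*t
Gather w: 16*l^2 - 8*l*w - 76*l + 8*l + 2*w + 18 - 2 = 16*l^2 - 68*l + w*(2 - 8*l) + 16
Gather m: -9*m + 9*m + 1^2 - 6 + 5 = 0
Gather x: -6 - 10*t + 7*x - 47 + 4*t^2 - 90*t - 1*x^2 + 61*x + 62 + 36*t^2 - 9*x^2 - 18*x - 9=40*t^2 - 100*t - 10*x^2 + 50*x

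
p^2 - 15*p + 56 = (p - 8)*(p - 7)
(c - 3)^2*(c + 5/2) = c^3 - 7*c^2/2 - 6*c + 45/2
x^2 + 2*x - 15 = (x - 3)*(x + 5)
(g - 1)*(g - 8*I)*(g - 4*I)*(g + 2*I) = g^4 - g^3 - 10*I*g^3 - 8*g^2 + 10*I*g^2 + 8*g - 64*I*g + 64*I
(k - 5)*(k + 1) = k^2 - 4*k - 5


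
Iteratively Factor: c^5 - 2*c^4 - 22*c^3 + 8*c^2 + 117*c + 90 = (c - 3)*(c^4 + c^3 - 19*c^2 - 49*c - 30) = (c - 5)*(c - 3)*(c^3 + 6*c^2 + 11*c + 6) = (c - 5)*(c - 3)*(c + 2)*(c^2 + 4*c + 3) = (c - 5)*(c - 3)*(c + 1)*(c + 2)*(c + 3)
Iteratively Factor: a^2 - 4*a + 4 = (a - 2)*(a - 2)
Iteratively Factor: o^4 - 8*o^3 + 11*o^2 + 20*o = (o - 5)*(o^3 - 3*o^2 - 4*o) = (o - 5)*(o + 1)*(o^2 - 4*o) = o*(o - 5)*(o + 1)*(o - 4)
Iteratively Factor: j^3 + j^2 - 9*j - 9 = (j + 3)*(j^2 - 2*j - 3) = (j + 1)*(j + 3)*(j - 3)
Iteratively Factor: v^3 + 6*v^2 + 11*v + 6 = (v + 2)*(v^2 + 4*v + 3) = (v + 1)*(v + 2)*(v + 3)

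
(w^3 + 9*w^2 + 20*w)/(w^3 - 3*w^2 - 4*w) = (w^2 + 9*w + 20)/(w^2 - 3*w - 4)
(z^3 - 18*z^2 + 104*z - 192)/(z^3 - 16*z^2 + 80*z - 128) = (z - 6)/(z - 4)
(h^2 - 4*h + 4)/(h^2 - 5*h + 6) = (h - 2)/(h - 3)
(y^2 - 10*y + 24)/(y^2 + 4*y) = (y^2 - 10*y + 24)/(y*(y + 4))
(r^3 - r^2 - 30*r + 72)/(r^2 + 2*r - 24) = r - 3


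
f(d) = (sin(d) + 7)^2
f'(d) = 2*(sin(d) + 7)*cos(d)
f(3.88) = 40.03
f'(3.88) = -9.36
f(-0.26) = 45.47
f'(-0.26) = 13.03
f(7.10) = 59.74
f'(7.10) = 10.58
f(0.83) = 59.88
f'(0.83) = 10.44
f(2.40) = 58.91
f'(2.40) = -11.32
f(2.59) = 56.61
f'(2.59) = -12.82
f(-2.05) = 37.36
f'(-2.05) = -5.64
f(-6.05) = 52.29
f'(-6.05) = 14.07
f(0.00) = 49.00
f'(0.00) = 14.00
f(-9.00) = 43.40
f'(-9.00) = -12.00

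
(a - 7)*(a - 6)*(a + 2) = a^3 - 11*a^2 + 16*a + 84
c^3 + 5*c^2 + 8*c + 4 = (c + 1)*(c + 2)^2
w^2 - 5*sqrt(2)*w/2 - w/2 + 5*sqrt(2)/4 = (w - 1/2)*(w - 5*sqrt(2)/2)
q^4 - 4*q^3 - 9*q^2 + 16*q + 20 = (q - 5)*(q - 2)*(q + 1)*(q + 2)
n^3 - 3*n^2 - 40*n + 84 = (n - 7)*(n - 2)*(n + 6)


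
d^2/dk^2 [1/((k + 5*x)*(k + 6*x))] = 2*((k + 5*x)^2 + (k + 5*x)*(k + 6*x) + (k + 6*x)^2)/((k + 5*x)^3*(k + 6*x)^3)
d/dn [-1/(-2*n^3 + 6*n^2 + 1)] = 6*n*(2 - n)/(-2*n^3 + 6*n^2 + 1)^2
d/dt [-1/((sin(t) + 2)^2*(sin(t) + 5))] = 3*(sin(t) + 4)*cos(t)/((sin(t) + 2)^3*(sin(t) + 5)^2)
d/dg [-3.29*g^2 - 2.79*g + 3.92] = -6.58*g - 2.79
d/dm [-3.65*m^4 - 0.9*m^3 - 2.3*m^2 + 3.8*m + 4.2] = -14.6*m^3 - 2.7*m^2 - 4.6*m + 3.8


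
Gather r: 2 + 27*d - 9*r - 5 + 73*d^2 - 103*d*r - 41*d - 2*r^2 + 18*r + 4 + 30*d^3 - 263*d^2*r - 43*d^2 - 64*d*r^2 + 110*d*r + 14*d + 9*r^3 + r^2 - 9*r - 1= 30*d^3 + 30*d^2 + 9*r^3 + r^2*(-64*d - 1) + r*(-263*d^2 + 7*d)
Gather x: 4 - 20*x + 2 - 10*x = 6 - 30*x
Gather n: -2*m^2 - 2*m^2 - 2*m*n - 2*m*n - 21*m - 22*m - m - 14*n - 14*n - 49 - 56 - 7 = -4*m^2 - 44*m + n*(-4*m - 28) - 112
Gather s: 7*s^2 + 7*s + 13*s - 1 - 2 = 7*s^2 + 20*s - 3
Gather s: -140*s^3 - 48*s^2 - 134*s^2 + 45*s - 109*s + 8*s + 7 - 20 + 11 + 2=-140*s^3 - 182*s^2 - 56*s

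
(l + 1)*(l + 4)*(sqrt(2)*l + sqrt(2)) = sqrt(2)*l^3 + 6*sqrt(2)*l^2 + 9*sqrt(2)*l + 4*sqrt(2)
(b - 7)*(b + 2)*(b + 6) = b^3 + b^2 - 44*b - 84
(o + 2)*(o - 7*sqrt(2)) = o^2 - 7*sqrt(2)*o + 2*o - 14*sqrt(2)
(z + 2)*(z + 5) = z^2 + 7*z + 10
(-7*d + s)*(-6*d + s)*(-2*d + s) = -84*d^3 + 68*d^2*s - 15*d*s^2 + s^3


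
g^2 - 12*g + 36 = (g - 6)^2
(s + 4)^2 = s^2 + 8*s + 16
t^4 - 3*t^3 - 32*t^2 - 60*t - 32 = (t - 8)*(t + 1)*(t + 2)^2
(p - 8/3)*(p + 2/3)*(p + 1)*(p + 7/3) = p^4 + 4*p^3/3 - 55*p^2/9 - 286*p/27 - 112/27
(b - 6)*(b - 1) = b^2 - 7*b + 6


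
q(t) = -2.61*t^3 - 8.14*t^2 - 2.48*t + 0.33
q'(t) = -7.83*t^2 - 16.28*t - 2.48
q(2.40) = -88.59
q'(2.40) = -86.65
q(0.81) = -8.41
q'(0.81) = -20.80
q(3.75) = -261.08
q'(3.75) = -173.64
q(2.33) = -82.65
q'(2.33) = -82.92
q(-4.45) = 80.17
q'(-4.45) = -85.09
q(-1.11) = -3.38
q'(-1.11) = 5.94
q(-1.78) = -6.33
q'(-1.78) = 1.69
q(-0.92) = -2.25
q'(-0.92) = 5.87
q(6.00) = -871.35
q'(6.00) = -382.04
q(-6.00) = 285.93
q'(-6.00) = -186.68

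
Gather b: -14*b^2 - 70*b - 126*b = -14*b^2 - 196*b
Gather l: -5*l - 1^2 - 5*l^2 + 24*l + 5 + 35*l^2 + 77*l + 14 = 30*l^2 + 96*l + 18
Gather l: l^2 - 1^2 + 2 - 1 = l^2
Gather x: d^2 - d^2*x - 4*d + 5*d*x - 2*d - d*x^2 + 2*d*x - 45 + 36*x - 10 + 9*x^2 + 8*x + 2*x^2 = d^2 - 6*d + x^2*(11 - d) + x*(-d^2 + 7*d + 44) - 55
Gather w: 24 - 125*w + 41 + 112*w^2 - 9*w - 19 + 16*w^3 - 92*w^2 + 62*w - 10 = 16*w^3 + 20*w^2 - 72*w + 36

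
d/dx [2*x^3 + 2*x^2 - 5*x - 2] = 6*x^2 + 4*x - 5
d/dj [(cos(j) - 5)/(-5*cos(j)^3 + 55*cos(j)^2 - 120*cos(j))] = 2*(-cos(j)^3 + 13*cos(j)^2 - 55*cos(j) + 60)*sin(j)/(5*(cos(j) - 8)^2*(cos(j) - 3)^2*cos(j)^2)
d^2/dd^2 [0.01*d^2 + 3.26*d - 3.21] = 0.0200000000000000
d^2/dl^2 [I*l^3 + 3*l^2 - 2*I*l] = 6*I*l + 6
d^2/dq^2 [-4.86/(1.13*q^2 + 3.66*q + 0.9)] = (12.411468*q^2 + 40.199976*q - 4.86*(2.26*q + 3.66)*(4.52*q + 7.32) + 9.88524)/(1.13*q^2 + 3.66*q + 0.9)^3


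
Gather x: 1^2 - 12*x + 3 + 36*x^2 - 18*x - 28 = 36*x^2 - 30*x - 24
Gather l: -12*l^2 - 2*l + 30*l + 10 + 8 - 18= -12*l^2 + 28*l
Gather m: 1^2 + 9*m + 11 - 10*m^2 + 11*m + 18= -10*m^2 + 20*m + 30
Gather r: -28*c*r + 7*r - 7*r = -28*c*r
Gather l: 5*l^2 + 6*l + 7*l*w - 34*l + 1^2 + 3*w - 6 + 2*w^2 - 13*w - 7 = 5*l^2 + l*(7*w - 28) + 2*w^2 - 10*w - 12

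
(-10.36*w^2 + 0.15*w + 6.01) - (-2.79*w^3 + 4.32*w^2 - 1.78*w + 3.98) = 2.79*w^3 - 14.68*w^2 + 1.93*w + 2.03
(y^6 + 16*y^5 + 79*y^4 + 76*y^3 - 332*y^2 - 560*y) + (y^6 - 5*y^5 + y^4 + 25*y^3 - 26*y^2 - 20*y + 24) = 2*y^6 + 11*y^5 + 80*y^4 + 101*y^3 - 358*y^2 - 580*y + 24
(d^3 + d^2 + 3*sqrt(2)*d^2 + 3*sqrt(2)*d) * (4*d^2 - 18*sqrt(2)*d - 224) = 4*d^5 - 6*sqrt(2)*d^4 + 4*d^4 - 332*d^3 - 6*sqrt(2)*d^3 - 672*sqrt(2)*d^2 - 332*d^2 - 672*sqrt(2)*d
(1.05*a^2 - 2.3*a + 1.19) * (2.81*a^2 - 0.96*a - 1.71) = 2.9505*a^4 - 7.471*a^3 + 3.7564*a^2 + 2.7906*a - 2.0349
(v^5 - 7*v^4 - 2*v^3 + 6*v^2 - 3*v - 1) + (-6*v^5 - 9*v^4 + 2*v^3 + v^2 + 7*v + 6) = -5*v^5 - 16*v^4 + 7*v^2 + 4*v + 5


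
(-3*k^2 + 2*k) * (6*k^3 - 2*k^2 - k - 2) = -18*k^5 + 18*k^4 - k^3 + 4*k^2 - 4*k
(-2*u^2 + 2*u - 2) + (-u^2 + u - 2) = -3*u^2 + 3*u - 4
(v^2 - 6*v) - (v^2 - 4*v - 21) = 21 - 2*v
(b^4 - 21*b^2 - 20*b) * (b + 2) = b^5 + 2*b^4 - 21*b^3 - 62*b^2 - 40*b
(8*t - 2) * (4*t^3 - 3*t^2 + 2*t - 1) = 32*t^4 - 32*t^3 + 22*t^2 - 12*t + 2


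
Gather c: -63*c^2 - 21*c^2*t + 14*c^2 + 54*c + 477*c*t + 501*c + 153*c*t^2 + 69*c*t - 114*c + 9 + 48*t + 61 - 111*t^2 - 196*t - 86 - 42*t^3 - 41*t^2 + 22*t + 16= c^2*(-21*t - 49) + c*(153*t^2 + 546*t + 441) - 42*t^3 - 152*t^2 - 126*t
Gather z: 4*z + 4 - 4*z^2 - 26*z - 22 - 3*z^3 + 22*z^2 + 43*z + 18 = -3*z^3 + 18*z^2 + 21*z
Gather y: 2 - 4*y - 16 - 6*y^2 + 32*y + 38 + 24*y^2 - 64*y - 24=18*y^2 - 36*y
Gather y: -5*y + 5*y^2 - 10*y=5*y^2 - 15*y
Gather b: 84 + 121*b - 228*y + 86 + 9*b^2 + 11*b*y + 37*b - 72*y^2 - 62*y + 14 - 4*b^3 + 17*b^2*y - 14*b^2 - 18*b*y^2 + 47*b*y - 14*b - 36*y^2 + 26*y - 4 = -4*b^3 + b^2*(17*y - 5) + b*(-18*y^2 + 58*y + 144) - 108*y^2 - 264*y + 180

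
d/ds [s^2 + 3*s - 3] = 2*s + 3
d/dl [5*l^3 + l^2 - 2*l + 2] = 15*l^2 + 2*l - 2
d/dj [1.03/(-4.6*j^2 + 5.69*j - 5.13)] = (9.476*j - 5.8607)/(4.6*j^2 - 5.69*j + 5.13)^2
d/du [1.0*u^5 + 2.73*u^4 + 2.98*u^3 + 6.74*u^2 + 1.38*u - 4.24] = 5.0*u^4 + 10.92*u^3 + 8.94*u^2 + 13.48*u + 1.38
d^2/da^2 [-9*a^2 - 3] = -18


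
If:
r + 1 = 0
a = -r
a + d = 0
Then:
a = 1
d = -1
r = -1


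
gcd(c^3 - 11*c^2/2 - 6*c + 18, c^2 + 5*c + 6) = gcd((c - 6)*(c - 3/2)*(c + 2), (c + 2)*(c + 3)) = c + 2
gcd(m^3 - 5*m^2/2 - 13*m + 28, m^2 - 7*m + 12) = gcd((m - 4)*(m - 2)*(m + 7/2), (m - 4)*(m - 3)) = m - 4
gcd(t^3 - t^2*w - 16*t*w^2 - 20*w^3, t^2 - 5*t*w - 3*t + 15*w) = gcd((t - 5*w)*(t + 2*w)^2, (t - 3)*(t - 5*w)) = t - 5*w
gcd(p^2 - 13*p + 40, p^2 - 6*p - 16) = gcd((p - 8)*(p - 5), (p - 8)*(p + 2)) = p - 8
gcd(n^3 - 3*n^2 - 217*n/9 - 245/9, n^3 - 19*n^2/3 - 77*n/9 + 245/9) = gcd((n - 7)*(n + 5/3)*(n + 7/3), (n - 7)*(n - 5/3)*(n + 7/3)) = n^2 - 14*n/3 - 49/3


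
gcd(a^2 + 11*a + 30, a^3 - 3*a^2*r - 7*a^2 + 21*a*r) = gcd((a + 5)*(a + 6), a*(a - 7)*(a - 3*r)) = 1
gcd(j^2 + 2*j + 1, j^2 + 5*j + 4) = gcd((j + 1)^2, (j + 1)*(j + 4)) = j + 1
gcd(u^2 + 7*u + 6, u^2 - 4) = 1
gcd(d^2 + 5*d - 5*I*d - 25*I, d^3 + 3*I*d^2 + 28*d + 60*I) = d - 5*I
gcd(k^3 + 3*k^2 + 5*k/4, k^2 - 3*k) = k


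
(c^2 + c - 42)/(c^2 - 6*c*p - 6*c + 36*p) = (-c - 7)/(-c + 6*p)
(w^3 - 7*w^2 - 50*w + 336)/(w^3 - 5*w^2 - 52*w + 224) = (w - 6)/(w - 4)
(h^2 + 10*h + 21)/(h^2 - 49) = (h + 3)/(h - 7)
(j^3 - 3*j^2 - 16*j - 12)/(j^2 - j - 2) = (j^2 - 4*j - 12)/(j - 2)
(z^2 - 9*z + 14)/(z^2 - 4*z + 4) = (z - 7)/(z - 2)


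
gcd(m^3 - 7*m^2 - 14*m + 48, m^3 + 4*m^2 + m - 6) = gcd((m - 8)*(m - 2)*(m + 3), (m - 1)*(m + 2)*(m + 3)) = m + 3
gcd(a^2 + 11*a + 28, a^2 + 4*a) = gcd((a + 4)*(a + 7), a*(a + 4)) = a + 4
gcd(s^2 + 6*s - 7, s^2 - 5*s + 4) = s - 1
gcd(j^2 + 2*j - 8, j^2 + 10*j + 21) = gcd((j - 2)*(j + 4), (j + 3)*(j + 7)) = 1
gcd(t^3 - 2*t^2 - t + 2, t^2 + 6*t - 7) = t - 1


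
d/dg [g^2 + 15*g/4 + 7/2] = 2*g + 15/4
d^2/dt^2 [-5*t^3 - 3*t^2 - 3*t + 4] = -30*t - 6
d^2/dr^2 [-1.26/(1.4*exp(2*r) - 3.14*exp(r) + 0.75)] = (-1.26*(2.8*exp(r) - 3.14)*(5.6*exp(r) - 6.28)*exp(r) + (7.056*exp(r) - 3.9564)*(1.4*exp(2*r) - 3.14*exp(r) + 0.75))*exp(r)/(1.4*exp(2*r) - 3.14*exp(r) + 0.75)^3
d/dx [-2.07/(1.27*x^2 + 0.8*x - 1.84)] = (5.2578*x + 1.656)/(1.27*x^2 + 0.8*x - 1.84)^2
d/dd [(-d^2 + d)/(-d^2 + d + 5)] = 5*(1 - 2*d)/(d^4 - 2*d^3 - 9*d^2 + 10*d + 25)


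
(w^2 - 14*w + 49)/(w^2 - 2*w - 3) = (-w^2 + 14*w - 49)/(-w^2 + 2*w + 3)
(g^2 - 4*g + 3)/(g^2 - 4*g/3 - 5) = 3*(g - 1)/(3*g + 5)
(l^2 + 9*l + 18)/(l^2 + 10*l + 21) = (l + 6)/(l + 7)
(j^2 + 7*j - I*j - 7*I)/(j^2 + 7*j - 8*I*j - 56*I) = (j - I)/(j - 8*I)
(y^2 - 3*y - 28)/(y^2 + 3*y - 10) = (y^2 - 3*y - 28)/(y^2 + 3*y - 10)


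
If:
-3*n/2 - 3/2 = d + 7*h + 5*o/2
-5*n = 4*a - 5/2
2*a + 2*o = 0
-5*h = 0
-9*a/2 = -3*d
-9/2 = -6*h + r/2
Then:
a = 45/44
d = 135/88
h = 0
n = -7/22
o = -45/44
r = -9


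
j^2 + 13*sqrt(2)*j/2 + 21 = (j + 3*sqrt(2))*(j + 7*sqrt(2)/2)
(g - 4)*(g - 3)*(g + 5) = g^3 - 2*g^2 - 23*g + 60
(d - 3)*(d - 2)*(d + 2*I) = d^3 - 5*d^2 + 2*I*d^2 + 6*d - 10*I*d + 12*I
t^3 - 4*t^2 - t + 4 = (t - 4)*(t - 1)*(t + 1)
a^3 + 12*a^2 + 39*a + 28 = (a + 1)*(a + 4)*(a + 7)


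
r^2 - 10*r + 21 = (r - 7)*(r - 3)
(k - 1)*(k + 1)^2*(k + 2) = k^4 + 3*k^3 + k^2 - 3*k - 2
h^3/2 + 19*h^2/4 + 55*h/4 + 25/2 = (h/2 + 1)*(h + 5/2)*(h + 5)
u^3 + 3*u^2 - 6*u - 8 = (u - 2)*(u + 1)*(u + 4)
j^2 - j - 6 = (j - 3)*(j + 2)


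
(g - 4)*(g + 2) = g^2 - 2*g - 8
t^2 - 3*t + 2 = (t - 2)*(t - 1)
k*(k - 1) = k^2 - k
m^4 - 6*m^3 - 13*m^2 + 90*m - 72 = (m - 6)*(m - 3)*(m - 1)*(m + 4)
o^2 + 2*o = o*(o + 2)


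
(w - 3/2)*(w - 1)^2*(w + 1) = w^4 - 5*w^3/2 + w^2/2 + 5*w/2 - 3/2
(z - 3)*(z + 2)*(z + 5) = z^3 + 4*z^2 - 11*z - 30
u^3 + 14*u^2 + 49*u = u*(u + 7)^2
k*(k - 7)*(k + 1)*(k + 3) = k^4 - 3*k^3 - 25*k^2 - 21*k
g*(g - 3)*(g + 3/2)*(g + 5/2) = g^4 + g^3 - 33*g^2/4 - 45*g/4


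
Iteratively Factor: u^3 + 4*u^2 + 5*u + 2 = (u + 2)*(u^2 + 2*u + 1) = (u + 1)*(u + 2)*(u + 1)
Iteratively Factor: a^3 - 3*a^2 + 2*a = (a - 2)*(a^2 - a) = a*(a - 2)*(a - 1)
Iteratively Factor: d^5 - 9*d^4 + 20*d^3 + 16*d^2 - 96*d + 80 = (d - 2)*(d^4 - 7*d^3 + 6*d^2 + 28*d - 40) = (d - 2)^2*(d^3 - 5*d^2 - 4*d + 20) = (d - 2)^2*(d + 2)*(d^2 - 7*d + 10) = (d - 5)*(d - 2)^2*(d + 2)*(d - 2)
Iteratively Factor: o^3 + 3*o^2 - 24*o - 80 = (o + 4)*(o^2 - o - 20) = (o + 4)^2*(o - 5)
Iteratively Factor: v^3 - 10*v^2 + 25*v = (v)*(v^2 - 10*v + 25) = v*(v - 5)*(v - 5)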